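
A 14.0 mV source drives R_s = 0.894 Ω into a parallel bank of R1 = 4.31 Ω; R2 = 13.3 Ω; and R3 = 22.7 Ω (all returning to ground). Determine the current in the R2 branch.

I ≈ 0.801 mA

Parallel bank: R_p = 1/(1/4.31 + 1/13.3 + 1/22.7) = 2.847 Ω.
V_A = 14.0 × 2.847/3.741 = 10.65 mV.
I(R2) = V_A / R2 = 10.65/13.3 = 0.8011 mA.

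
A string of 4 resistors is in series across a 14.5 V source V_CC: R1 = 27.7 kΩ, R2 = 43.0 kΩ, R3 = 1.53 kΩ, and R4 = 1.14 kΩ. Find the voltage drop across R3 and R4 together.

Total series resistance ΣR = 27.7 + 43.0 + 1.53 + 1.14 = 73.37 kΩ.
R_{R3..R4} = 1.53 + 1.14 = 2.670 kΩ.
V = V_CC · R/ΣR = 14.5 × 0.03639 = 0.5277 V.

V ≈ 0.528 V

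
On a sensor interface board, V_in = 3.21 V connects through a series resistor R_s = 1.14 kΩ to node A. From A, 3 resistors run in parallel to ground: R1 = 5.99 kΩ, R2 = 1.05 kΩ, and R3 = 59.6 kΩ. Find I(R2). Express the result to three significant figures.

Parallel bank: R_p = 1/(1/5.99 + 1/1.05 + 1/59.6) = 0.8802 kΩ.
V_A by voltage divider: V_A = 3.21 × 0.8802/(1.14 + 0.8802) = 1.399 V.
I(R2) = V_A / R2 = 1.399/1.05 = 1.332 mA.

I ≈ 1.33 mA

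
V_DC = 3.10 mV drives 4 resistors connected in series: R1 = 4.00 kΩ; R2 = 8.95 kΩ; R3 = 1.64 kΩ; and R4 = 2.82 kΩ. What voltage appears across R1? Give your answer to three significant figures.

V ≈ 0.712 mV

Total series resistance ΣR = 4.00 + 8.95 + 1.64 + 2.82 = 17.41 kΩ.
V = V_DC · R/ΣR = 3.10 × 0.2298 = 0.7122 mV.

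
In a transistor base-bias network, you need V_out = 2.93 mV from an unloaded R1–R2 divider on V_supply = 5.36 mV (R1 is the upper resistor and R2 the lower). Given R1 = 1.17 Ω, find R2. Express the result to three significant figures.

The divider ratio is R2/(R1+R2) = 2.93/5.36 = 0.5466.
Rearranging, R2 = R1·k/(1−k) = 1.17 × 1.206 = 1.411 Ω.

R2 ≈ 1.41 Ω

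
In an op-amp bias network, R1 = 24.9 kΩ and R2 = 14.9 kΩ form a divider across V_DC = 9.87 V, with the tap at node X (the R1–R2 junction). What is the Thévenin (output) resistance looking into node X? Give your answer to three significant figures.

R_th ≈ 9.32 kΩ

Zeroing V_DC shorts the top of R1 to ground, so R_th = R1 ‖ R2 = 9.322 kΩ.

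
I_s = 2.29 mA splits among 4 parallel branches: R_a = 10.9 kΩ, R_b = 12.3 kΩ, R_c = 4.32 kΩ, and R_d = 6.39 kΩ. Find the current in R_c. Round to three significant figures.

Conductances: ΣG = 1/10.9 + 1/12.3 + 1/4.32 + 1/6.39 = 0.5610 (1/kΩ).
By the current-divider rule, I = I_s · G_k/ΣG = 2.29 × 0.4126 = 0.9449 mA.

I ≈ 0.945 mA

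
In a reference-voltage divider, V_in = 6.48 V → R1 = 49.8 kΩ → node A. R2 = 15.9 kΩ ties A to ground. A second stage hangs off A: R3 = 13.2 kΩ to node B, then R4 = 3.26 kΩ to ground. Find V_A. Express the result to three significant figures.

Node A sees R2 in parallel with the series input of stage 2, R3 + R4 = 16.46 kΩ.
Effective lower resistance at A: R2 ‖ 16.46 = 8.088 kΩ.
First divider: V_A = V_in · 8.088/(49.8 + 8.088) = 0.9053 V.

V_A ≈ 0.905 V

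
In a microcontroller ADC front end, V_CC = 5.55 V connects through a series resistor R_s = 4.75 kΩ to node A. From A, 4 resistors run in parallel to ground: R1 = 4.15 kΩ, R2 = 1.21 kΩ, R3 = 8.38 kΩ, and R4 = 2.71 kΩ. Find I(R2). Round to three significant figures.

I ≈ 0.547 mA

Parallel bank: R_p = 1/(1/4.15 + 1/1.21 + 1/8.38 + 1/2.71) = 0.6428 kΩ.
Node voltage V_A = V_CC · R_p/(R_s + R_p) = 5.55 × 0.1192 = 0.6615 V.
Branch current I = V_A/R2 = 0.6615/1.21 = 0.5467 mA.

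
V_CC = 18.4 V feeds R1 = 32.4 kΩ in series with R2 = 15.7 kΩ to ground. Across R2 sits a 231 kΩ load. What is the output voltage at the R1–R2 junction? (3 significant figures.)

First combine the lower leg with the load: R2 ‖ R_L = 14.70 kΩ.
Then V_out = V_CC · R2'/(R1 + R2') = 18.4 × 14.70/47.10 = 5.743 V.

V_out ≈ 5.74 V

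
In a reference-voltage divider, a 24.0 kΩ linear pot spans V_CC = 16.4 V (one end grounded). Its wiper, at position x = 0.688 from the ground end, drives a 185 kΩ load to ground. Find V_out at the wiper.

Split the track: R_lower = x·R_p = 16.51 kΩ, R_upper = (1−x)·R_p = 7.488 kΩ.
(x·R_p) ‖ R_L = 15.16 kΩ.
Loaded-divider output: V_out = 16.4 × 0.6694 = 10.98 V.
(Unloaded: V_out = x·V_CC = 11.3 V.)

V_out ≈ 11.0 V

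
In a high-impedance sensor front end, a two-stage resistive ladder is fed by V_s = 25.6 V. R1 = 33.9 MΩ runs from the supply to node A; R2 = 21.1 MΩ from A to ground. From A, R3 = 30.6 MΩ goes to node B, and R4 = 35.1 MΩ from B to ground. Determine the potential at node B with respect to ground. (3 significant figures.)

V_B ≈ 4.38 V

Looking into the second stage from A: R3 + R4 = 65.70 MΩ appears in parallel with R2.
Effective lower resistance at A: R2 ‖ 65.70 = 15.97 MΩ.
First divider: V_A = V_s · 15.97/(33.9 + 15.97) = 8.198 V.
Stage 2 is unloaded, so V_B = V_A · R4/(R3+R4) = 8.198 × 35.1/65.70 = 4.380 V.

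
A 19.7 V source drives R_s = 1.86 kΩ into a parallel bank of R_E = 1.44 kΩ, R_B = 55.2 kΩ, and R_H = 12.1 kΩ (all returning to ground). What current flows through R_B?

Parallel bank: R_p = 1/(1/1.44 + 1/55.2 + 1/12.1) = 1.258 kΩ.
V_A = 19.7 × 1.258/3.118 = 7.946 V.
I(R_B) = V_A / R_B = 7.946/55.2 = 0.1440 mA.
(Equivalently: I_total = 6.319 mA, then current-divider fraction G_k/ΣG = 0.02278.)

I ≈ 0.144 mA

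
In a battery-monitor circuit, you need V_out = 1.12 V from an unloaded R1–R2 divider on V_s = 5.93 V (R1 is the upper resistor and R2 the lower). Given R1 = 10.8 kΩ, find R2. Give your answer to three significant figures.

V_out/V_s = R2/(R1+R2) = 0.1889.
Rearranging, R2 = R1·k/(1−k) = 10.8 × 0.2328 = 2.515 kΩ.

R2 ≈ 2.51 kΩ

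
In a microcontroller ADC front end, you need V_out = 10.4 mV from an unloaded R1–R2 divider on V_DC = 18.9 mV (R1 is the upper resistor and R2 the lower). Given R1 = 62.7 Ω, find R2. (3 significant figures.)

R2 ≈ 76.7 Ω

V_out/V_DC = R2/(R1+R2) = 0.5503.
Rearranging, R2 = R1·k/(1−k) = 62.7 × 1.224 = 76.72 Ω.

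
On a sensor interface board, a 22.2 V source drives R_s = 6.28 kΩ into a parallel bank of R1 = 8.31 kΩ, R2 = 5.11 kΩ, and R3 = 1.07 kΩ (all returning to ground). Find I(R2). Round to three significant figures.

I ≈ 0.491 mA

Parallel bank: R_p = 1/(1/8.31 + 1/5.11 + 1/1.07) = 0.7996 kΩ.
V_A = 22.2 × 0.7996/7.080 = 2.507 V.
Branch current I = V_A/R2 = 2.507/5.11 = 0.4907 mA.
(Equivalently: I_total = 3.136 mA, then current-divider fraction G_k/ΣG = 0.1565.)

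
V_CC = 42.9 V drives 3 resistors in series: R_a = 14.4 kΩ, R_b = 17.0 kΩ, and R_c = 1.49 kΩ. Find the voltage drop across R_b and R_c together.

Total series resistance ΣR = 14.4 + 17.0 + 1.49 = 32.89 kΩ.
R_{R_b..R_c} = 17.0 + 1.49 = 18.49 kΩ.
V = V_CC · R/ΣR = 42.9 × 0.5622 = 24.12 V.

V ≈ 24.1 V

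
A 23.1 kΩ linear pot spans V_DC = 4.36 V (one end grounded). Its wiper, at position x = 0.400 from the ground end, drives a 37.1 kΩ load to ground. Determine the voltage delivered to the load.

Split the track: R_lower = x·R_p = 9.240 kΩ, R_upper = (1−x)·R_p = 13.86 kΩ.
Lower segment in parallel with the load: 9.240 ‖ 37.1 = 7.398 kΩ.
V_out = 4.36 × 7.398/(13.86 + 7.398) = 1.517 V.

V_out ≈ 1.52 V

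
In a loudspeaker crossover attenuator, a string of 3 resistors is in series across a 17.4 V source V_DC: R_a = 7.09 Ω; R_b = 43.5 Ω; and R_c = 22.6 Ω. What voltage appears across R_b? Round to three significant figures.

ΣR = 7.09 + 43.5 + 22.6 = 73.19 Ω.
Voltage divider: V = V_DC · (43.50 / 73.19) = 17.4 × 0.5943 = 10.34 V.

V ≈ 10.3 V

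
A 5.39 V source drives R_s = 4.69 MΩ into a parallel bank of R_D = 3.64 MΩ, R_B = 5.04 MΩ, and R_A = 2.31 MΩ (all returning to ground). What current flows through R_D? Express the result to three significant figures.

I ≈ 0.282 µA

Parallel bank: R_p = 1/(1/3.64 + 1/5.04 + 1/2.31) = 1.104 MΩ.
V_A by voltage divider: V_A = 5.39 × 1.104/(4.69 + 1.104) = 1.027 V.
I(R_D) = V_A / R_D = 1.027/3.64 = 0.2821 µA.
(Check via current divider: I_total = 0.9303 µA; share G_k/ΣG = 0.3032 → same result.)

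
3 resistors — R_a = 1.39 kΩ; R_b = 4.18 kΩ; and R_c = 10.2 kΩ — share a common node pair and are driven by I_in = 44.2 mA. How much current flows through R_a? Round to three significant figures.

I ≈ 30.1 mA

Conductances: ΣG = 1/1.39 + 1/4.18 + 1/10.2 = 1.057 (1/kΩ).
By the current-divider rule, I = I_in · G_k/ΣG = 44.2 × 0.6808 = 30.09 mA.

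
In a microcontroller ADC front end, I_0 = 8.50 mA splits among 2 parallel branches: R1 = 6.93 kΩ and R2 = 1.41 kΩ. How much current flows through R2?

For two parallel branches, I_k = I_0 · (other R)/(sum of R).
I(R2) = 8.50 × 6.93/(6.93 + 1.41) = 8.50 × 0.8309 = 7.063 mA.

I ≈ 7.06 mA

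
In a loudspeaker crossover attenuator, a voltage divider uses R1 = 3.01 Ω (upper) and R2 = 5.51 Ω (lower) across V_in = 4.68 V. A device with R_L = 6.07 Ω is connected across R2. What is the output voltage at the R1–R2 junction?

V_out ≈ 2.29 V

R2 ‖ R_L = (5.51 × 6.07)/(5.51 + 6.07) = 2.888 Ω.
Then V_out = V_in · R2'/(R1 + R2') = 4.68 × 2.888/5.898 = 2.292 V.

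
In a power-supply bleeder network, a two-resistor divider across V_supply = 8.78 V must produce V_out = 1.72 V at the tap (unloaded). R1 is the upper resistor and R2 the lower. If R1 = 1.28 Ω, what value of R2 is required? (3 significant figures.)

Required fraction k = V_out/V_supply = 0.1959.
R2 = R1 · 0.1959/(1 − 0.1959) = 0.3118 Ω.

R2 ≈ 0.312 Ω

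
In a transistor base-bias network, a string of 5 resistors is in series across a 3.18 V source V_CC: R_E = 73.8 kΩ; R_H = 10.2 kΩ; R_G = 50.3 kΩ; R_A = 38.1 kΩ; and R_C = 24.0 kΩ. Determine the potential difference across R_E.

V ≈ 1.19 V

Series total: ΣR = 73.8 + 10.2 + 50.3 + 38.1 + 24.0 = 196.4 kΩ.
By the voltage-divider rule, V = 3.18 × 73.80/196.4 = 1.195 V.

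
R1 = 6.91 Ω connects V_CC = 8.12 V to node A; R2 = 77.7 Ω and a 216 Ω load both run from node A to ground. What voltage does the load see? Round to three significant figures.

R2 ‖ R_L = (77.7 × 216)/(77.7 + 216) = 57.14 Ω.
Then V_out = V_CC · R2'/(R1 + R2') = 8.12 × 57.14/64.05 = 7.244 V.
(Unloaded it would be 7.46 V; the load pulls it down.)

V_out ≈ 7.24 V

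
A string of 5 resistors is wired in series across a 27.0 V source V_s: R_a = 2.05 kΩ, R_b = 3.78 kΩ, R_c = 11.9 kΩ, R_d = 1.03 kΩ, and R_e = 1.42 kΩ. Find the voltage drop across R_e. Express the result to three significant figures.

V ≈ 1.90 V

ΣR = 2.05 + 3.78 + 11.9 + 1.03 + 1.42 = 20.18 kΩ.
Voltage divider: V = V_s · (1.420 / 20.18) = 27.0 × 0.07037 = 1.900 V.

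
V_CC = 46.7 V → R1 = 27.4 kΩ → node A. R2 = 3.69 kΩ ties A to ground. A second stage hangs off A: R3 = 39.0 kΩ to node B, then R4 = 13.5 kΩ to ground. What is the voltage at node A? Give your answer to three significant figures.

Looking into the second stage from A: R3 + R4 = 52.50 kΩ appears in parallel with R2.
Effective lower resistance at A: R2 ‖ 52.50 = 3.448 kΩ.
First divider: V_A = V_CC · 3.448/(27.4 + 3.448) = 5.219 V.

V_A ≈ 5.22 V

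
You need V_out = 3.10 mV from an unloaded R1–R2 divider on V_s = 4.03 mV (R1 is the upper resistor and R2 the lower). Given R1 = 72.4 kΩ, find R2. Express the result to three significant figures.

Required fraction k = V_out/V_s = 0.7692.
R2 = R1 · 0.7692/(1 − 0.7692) = 241.3 kΩ.

R2 ≈ 241 kΩ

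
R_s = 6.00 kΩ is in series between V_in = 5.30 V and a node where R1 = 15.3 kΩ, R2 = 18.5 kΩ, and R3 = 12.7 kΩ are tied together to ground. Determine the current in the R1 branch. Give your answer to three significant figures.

Equivalent of the parallel group: R_p = 5.047 kΩ.
V_A by voltage divider: V_A = 5.30 × 5.047/(6.00 + 5.047) = 2.421 V.
Branch current I = V_A/R1 = 2.421/15.3 = 0.1583 mA.
(Equivalently: I_total = 0.4798 mA, then current-divider fraction G_k/ΣG = 0.3298.)

I ≈ 0.158 mA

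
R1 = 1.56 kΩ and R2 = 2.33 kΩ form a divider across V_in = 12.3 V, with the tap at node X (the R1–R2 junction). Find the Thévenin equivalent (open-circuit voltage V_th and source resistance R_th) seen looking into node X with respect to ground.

V_th ≈ 7.37 V, R_th ≈ 0.934 kΩ

V_th is the unloaded tap voltage: V_in · R2/(R1+R2) = 12.3 × 0.5990 = 7.367 V.
Zeroing V_in shorts the top of R1 to ground, so R_th = R1 ‖ R2 = 0.9344 kΩ.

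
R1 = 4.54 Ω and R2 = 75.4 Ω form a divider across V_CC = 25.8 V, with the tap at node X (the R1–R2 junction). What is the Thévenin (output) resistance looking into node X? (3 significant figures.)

Zeroing V_CC shorts the top of R1 to ground, so R_th = R1 ‖ R2 = 4.282 Ω.

R_th ≈ 4.28 Ω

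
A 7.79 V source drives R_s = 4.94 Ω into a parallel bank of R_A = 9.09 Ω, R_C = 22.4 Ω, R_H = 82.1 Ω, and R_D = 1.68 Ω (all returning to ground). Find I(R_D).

I ≈ 0.973 A

Parallel bank: R_p = 1/(1/9.09 + 1/22.4 + 1/82.1 + 1/1.68) = 1.312 Ω.
V_A = 7.79 × 1.312/6.252 = 1.635 V.
I(R_D) = V_A / R_D = 1.635/1.68 = 0.9732 A.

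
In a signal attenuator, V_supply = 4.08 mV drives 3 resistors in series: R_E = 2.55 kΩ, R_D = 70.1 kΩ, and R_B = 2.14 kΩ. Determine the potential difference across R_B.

ΣR = 2.55 + 70.1 + 2.14 = 74.79 kΩ.
By the voltage-divider rule, V = 4.08 × 2.140/74.79 = 0.1167 mV.

V ≈ 0.117 mV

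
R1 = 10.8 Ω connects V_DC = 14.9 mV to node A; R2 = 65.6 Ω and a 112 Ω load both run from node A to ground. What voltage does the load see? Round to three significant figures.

V_out ≈ 11.8 mV

R2 ‖ R_L = (65.6 × 112)/(65.6 + 112) = 41.37 Ω.
Now apply the divider: V_out = 14.9 × 0.7930 = 11.82 mV.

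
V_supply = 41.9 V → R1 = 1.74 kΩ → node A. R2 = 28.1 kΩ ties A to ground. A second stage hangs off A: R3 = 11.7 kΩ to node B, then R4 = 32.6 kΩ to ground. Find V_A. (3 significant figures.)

V_A ≈ 38.0 V

The second stage (R3 + R4 = 44.30 kΩ) loads node A in parallel with R2.
R2 ‖ (R3+R4) = 17.19 kΩ.
V_A = 41.9 × 17.19/(1.74 + 17.19) = 38.05 V.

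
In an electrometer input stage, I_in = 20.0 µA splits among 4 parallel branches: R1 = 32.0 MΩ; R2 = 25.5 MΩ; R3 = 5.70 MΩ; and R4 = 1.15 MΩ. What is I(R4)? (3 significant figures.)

I ≈ 15.6 µA

Conductances: ΣG = 1/32.0 + 1/25.5 + 1/5.70 + 1/1.15 = 1.115 (1/MΩ).
By the current-divider rule, I = I_in · G_k/ΣG = 20.0 × 0.7796 = 15.59 µA.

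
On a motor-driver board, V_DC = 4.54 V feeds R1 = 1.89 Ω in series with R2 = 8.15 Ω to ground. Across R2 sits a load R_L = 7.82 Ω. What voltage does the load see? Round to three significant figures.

The load sits in parallel with R2, giving an effective lower resistance R2' = R2·R_L/(R2+R_L) = 3.991 Ω.
Then V_out = V_DC · R2'/(R1 + R2') = 4.54 × 3.991/5.881 = 3.081 V.

V_out ≈ 3.08 V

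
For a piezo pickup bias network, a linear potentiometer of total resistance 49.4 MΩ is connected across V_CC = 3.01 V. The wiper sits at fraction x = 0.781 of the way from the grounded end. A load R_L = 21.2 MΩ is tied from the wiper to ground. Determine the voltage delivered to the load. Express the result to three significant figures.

V_out ≈ 1.68 V

Lower segment x·R_p = 38.58 MΩ; upper segment (1−x)·R_p = 10.82 MΩ.
R_L loads the lower segment: effective lower R = 13.68 MΩ.
Then V_out = V_CC · 13.68/(10.82 + 13.68) = 1.681 V.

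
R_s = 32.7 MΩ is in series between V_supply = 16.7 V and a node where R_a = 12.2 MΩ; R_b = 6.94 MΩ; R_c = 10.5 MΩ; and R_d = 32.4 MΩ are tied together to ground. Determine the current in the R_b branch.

Equivalent of the parallel group: R_p = 2.840 MΩ.
V_A = 16.7 × 2.840/35.54 = 1.334 V.
Branch current I = V_A/R_b = 1.334/6.94 = 0.1923 µA.

I ≈ 0.192 µA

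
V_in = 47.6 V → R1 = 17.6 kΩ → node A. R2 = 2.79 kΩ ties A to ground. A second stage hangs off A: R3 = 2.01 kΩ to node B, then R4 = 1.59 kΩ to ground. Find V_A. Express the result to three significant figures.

V_A ≈ 3.90 V

Looking into the second stage from A: R3 + R4 = 3.600 kΩ appears in parallel with R2.
R2 ‖ (R3+R4) = 1.572 kΩ.
So V_A = 47.6 × 0.08199 = 3.903 V.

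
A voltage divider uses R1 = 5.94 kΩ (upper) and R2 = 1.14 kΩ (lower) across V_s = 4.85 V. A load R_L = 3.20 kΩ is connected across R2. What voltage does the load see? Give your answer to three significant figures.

First combine the lower leg with the load: R2 ‖ R_L = 0.8406 kΩ.
Now apply the divider: V_out = 4.85 × 0.1240 = 0.6012 V.

V_out ≈ 0.601 V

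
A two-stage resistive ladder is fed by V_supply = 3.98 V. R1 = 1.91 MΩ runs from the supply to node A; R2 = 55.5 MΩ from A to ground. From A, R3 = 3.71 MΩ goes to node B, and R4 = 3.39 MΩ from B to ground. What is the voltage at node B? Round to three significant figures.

Looking into the second stage from A: R3 + R4 = 7.100 MΩ appears in parallel with R2.
R2 ‖ (R3+R4) = 6.295 MΩ.
V_A = 3.98 × 6.295/(1.91 + 6.295) = 3.053 V.
V_B = V_A × 0.4775 = 1.458 V.

V_B ≈ 1.46 V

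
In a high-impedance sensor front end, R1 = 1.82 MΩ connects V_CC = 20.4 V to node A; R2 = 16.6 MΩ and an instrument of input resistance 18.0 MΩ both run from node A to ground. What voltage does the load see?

First combine the lower leg with the load: R2 ‖ R_L = 8.636 MΩ.
Now apply the divider: V_out = 20.4 × 0.8259 = 16.85 V.

V_out ≈ 16.8 V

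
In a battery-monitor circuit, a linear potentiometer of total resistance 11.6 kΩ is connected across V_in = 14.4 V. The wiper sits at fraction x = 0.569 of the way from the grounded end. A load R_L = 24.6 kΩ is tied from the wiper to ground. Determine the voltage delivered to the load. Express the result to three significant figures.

V_out ≈ 7.34 V

Split the track: R_lower = x·R_p = 6.600 kΩ, R_upper = (1−x)·R_p = 5.000 kΩ.
(x·R_p) ‖ R_L = 5.204 kΩ.
V_out = 14.4 × 5.204/(5.000 + 5.204) = 7.344 V.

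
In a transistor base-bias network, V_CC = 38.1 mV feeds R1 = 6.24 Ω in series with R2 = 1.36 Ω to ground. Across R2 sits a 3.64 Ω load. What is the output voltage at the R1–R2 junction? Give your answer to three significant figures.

The load sits in parallel with R2, giving an effective lower resistance R2' = R2·R_L/(R2+R_L) = 0.9901 Ω.
Now apply the divider: V_out = 38.1 × 0.1369 = 5.217 mV.

V_out ≈ 5.22 mV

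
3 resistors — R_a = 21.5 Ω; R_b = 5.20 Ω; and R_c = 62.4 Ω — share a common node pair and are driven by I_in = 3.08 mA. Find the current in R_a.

Conductances: ΣG = 1/21.5 + 1/5.20 + 1/62.4 = 0.2548 (1/Ω).
Current divider: I(R_a) = I_in · G_k/ΣG = 3.08 × (0.04651/0.2548) = 3.08 × 0.1825 = 0.5621 mA.

I ≈ 0.562 mA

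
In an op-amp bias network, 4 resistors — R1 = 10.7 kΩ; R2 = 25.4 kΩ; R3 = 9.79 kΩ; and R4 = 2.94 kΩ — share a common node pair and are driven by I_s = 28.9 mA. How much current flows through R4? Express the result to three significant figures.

Conductances: ΣG = 1/10.7 + 1/25.4 + 1/9.79 + 1/2.94 = 0.5751 (1/kΩ).
By the current-divider rule, I = I_s · G_k/ΣG = 28.9 × 0.5914 = 17.09 mA.

I ≈ 17.1 mA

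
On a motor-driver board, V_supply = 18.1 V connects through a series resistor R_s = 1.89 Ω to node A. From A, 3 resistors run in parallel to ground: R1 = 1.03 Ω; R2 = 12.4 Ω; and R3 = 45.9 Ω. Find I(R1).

I ≈ 5.80 A

Equivalent of the parallel group: R_p = 0.9317 Ω.
V_A by voltage divider: V_A = 18.1 × 0.9317/(1.89 + 0.9317) = 5.976 V.
Branch current I = V_A/R1 = 5.976/1.03 = 5.802 A.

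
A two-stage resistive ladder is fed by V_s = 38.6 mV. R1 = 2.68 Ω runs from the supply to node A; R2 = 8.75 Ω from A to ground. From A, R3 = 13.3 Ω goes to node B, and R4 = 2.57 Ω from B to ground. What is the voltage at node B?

Looking into the second stage from A: R3 + R4 = 15.87 Ω appears in parallel with R2.
R2 ‖ (R3+R4) = 5.640 Ω.
So V_A = 38.6 × 0.6779 = 26.17 mV.
Then the unloaded second divider: V_B = V_A × R4/(R3+R4) = 26.17 × 0.1619 = 4.237 mV.

V_B ≈ 4.24 mV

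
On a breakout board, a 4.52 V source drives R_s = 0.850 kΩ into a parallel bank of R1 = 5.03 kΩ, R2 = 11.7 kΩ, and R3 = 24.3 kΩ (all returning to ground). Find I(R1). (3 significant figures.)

Parallel bank: R_p = 1/(1/5.03 + 1/11.7 + 1/24.3) = 3.073 kΩ.
V_A = 4.52 × 3.073/3.923 = 3.541 V.
Branch current I = V_A/R1 = 3.541/5.03 = 0.7039 mA.

I ≈ 0.704 mA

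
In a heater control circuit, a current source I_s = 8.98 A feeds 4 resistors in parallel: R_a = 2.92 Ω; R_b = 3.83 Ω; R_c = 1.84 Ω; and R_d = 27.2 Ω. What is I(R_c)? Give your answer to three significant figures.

Total conductance ΣG = 1/2.92 + 1/3.83 + 1/1.84 + 1/27.2 = 1.184 (units of 1/Ω).
Current divider: I(R_c) = I_s · G_k/ΣG = 8.98 × (0.5435/1.184) = 8.98 × 0.4591 = 4.123 A.

I ≈ 4.12 A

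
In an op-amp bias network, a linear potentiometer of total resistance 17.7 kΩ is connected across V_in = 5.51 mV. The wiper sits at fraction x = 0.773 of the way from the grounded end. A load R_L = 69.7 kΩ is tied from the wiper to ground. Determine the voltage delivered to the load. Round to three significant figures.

Lower segment x·R_p = 13.68 kΩ; upper segment (1−x)·R_p = 4.018 kΩ.
(x·R_p) ‖ R_L = 11.44 kΩ.
V_out = 5.51 × 11.44/(4.018 + 11.44) = 4.078 mV.

V_out ≈ 4.08 mV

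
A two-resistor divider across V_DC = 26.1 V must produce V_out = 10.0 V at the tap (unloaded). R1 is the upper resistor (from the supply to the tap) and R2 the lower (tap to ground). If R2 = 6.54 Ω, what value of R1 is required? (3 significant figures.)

R1 ≈ 10.5 Ω

The divider ratio is R2/(R1+R2) = 10.0/26.1 = 0.3831.
Rearranging, R1 = R2·(1−k)/k = 6.54 × 1.610 = 10.53 Ω.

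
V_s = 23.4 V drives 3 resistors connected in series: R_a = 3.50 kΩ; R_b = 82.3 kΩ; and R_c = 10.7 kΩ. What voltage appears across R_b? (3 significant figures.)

Series total: ΣR = 3.50 + 82.3 + 10.7 = 96.50 kΩ.
V = V_s · R/ΣR = 23.4 × 0.8528 = 19.96 V.

V ≈ 20.0 V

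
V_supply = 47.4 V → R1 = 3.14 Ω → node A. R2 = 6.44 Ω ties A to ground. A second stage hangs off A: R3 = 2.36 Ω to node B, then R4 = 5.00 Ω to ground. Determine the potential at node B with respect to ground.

V_B ≈ 16.8 V

The second stage (R3 + R4 = 7.360 Ω) loads node A in parallel with R2.
Effective lower resistance at A: R2 ‖ 7.360 = 3.435 Ω.
First divider: V_A = V_supply · 3.435/(3.14 + 3.435) = 24.76 V.
Then the unloaded second divider: V_B = V_A × R4/(R3+R4) = 24.76 × 0.6793 = 16.82 V.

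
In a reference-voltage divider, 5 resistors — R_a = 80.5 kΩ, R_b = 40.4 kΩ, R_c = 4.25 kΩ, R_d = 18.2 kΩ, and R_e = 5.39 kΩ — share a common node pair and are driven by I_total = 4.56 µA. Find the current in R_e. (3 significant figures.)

Total conductance ΣG = 1/80.5 + 1/40.4 + 1/4.25 + 1/18.2 + 1/5.39 = 0.5129 (units of 1/kΩ).
Current divider: I(R_e) = I_total · G_k/ΣG = 4.56 × (0.1855/0.5129) = 4.56 × 0.3617 = 1.649 µA.

I ≈ 1.65 µA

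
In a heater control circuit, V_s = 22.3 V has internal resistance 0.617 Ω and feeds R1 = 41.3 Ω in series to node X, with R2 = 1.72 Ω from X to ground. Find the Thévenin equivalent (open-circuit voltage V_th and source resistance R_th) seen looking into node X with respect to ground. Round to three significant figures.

R1' = 0.617 + 41.3 = 41.92 Ω (source resistance + R1).
V_th is the unloaded tap voltage: V_s · R2/(R1'+R2) = 22.3 × 0.03942 = 0.8790 V.
Looking into X with the source shorted: R_th = R1'·R2/(R1'+R2) = 41.92 × 1.72/43.64 = 1.652 Ω.

V_th ≈ 0.879 V, R_th ≈ 1.65 Ω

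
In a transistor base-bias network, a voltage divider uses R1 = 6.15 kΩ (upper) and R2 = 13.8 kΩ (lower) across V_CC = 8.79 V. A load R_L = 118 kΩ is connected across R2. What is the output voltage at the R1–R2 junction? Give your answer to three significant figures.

First combine the lower leg with the load: R2 ‖ R_L = 12.36 kΩ.
Then V_out = V_CC · R2'/(R1 + R2') = 8.79 × 12.36/18.51 = 5.869 V.

V_out ≈ 5.87 V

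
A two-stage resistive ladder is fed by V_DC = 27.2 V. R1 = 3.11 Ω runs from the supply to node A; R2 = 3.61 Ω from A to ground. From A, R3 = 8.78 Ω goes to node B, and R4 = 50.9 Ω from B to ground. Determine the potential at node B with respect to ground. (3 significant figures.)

V_B ≈ 12.1 V

Looking into the second stage from A: R3 + R4 = 59.68 Ω appears in parallel with R2.
Effective lower resistance at A: R2 ‖ 59.68 = 3.404 Ω.
So V_A = 27.2 × 0.5226 = 14.21 V.
Stage 2 is unloaded, so V_B = V_A · R4/(R3+R4) = 14.21 × 50.9/59.68 = 12.12 V.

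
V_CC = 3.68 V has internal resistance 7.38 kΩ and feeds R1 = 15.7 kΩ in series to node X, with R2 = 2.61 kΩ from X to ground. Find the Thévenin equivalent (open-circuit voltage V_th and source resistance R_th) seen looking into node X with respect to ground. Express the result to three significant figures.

R1' = 7.38 + 15.7 = 23.08 kΩ (source resistance + R1).
V_th is the unloaded tap voltage: V_CC · R2/(R1'+R2) = 3.68 × 0.1016 = 0.3739 V.
Zeroing V_CC shorts the top of R1' to ground, so R_th = R1' ‖ R2 = 2.345 kΩ.

V_th ≈ 0.374 V, R_th ≈ 2.34 kΩ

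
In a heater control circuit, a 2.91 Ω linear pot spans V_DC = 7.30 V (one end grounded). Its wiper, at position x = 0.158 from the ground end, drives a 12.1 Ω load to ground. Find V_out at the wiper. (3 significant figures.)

V_out ≈ 1.12 V

Split the track: R_lower = x·R_p = 0.4598 Ω, R_upper = (1−x)·R_p = 2.450 Ω.
(x·R_p) ‖ R_L = 0.4429 Ω.
Then V_out = V_DC · 0.4429/(2.450 + 0.4429) = 1.118 V.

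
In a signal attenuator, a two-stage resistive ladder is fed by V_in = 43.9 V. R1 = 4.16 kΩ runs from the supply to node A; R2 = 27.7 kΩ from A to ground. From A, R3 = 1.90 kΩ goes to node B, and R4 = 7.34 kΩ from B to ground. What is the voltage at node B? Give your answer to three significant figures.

The second stage (R3 + R4 = 9.240 kΩ) loads node A in parallel with R2.
Effective lower resistance at A: R2 ‖ 9.240 = 6.929 kΩ.
V_A = 43.9 × 6.929/(4.16 + 6.929) = 27.43 V.
Then the unloaded second divider: V_B = V_A × R4/(R3+R4) = 27.43 × 0.7944 = 21.79 V.

V_B ≈ 21.8 V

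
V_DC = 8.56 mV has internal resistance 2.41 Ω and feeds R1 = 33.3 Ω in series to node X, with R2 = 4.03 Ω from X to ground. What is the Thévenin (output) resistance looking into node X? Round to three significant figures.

R_th ≈ 3.62 Ω

R1' = 2.41 + 33.3 = 35.71 Ω (source resistance + R1).
Looking into X with the source shorted: R_th = R1'·R2/(R1'+R2) = 35.71 × 4.03/39.74 = 3.621 Ω.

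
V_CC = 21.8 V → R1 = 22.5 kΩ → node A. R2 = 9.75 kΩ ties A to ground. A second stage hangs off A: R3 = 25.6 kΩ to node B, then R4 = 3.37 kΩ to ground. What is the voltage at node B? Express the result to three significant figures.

Looking into the second stage from A: R3 + R4 = 28.97 kΩ appears in parallel with R2.
R2 ‖ (R3+R4) = 7.295 kΩ.
First divider: V_A = V_CC · 7.295/(22.5 + 7.295) = 5.337 V.
V_B = V_A × 0.1163 = 0.6209 V.

V_B ≈ 0.621 V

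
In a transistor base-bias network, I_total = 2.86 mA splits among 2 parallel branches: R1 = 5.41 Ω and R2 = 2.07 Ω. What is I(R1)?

Two-branch current divider: I_k = I_total · R_other/(R_1 + R_2).
I(R1) = 2.86 × 2.07/(5.41 + 2.07) = 2.86 × 0.2767 = 0.7915 mA.

I ≈ 0.791 mA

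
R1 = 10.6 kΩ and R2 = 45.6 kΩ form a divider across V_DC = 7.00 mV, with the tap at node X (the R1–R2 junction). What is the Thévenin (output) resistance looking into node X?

Looking into X with the source shorted: R_th = R1·R2/(R1+R2) = 10.60 × 45.6/56.20 = 8.601 kΩ.

R_th ≈ 8.60 kΩ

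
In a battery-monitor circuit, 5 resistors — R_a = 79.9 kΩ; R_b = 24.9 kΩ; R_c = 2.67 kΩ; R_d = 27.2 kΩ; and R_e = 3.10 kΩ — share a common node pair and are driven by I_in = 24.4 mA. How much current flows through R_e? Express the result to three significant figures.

I ≈ 10.0 mA

Conductances: ΣG = 1/79.9 + 1/24.9 + 1/2.67 + 1/27.2 + 1/3.10 = 0.7866 (1/kΩ).
R_e takes the fraction G_k/ΣG = 0.3226/0.7866 = 0.4101, so I = 24.4 × 0.4101 = 10.01 mA.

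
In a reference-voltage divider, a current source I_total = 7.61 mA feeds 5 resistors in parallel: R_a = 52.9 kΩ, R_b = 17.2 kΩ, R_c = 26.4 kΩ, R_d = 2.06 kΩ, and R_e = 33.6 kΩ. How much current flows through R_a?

Total conductance ΣG = 1/52.9 + 1/17.2 + 1/26.4 + 1/2.06 + 1/33.6 = 0.6301 (units of 1/kΩ).
R_a takes the fraction G_k/ΣG = 0.01890/0.6301 = 0.03000, so I = 7.61 × 0.03000 = 0.2283 mA.

I ≈ 0.228 mA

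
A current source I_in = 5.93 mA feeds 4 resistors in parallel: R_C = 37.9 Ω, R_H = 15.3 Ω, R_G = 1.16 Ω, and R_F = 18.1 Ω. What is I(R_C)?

Conductances: ΣG = 1/37.9 + 1/15.3 + 1/1.16 + 1/18.1 = 1.009 (1/Ω).
R_C takes the fraction G_k/ΣG = 0.02639/1.009 = 0.02615, so I = 5.93 × 0.02615 = 0.1551 mA.

I ≈ 0.155 mA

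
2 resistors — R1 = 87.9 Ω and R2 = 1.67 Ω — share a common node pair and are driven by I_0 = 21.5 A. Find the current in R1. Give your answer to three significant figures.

I ≈ 0.401 A

Two-branch current divider: I_k = I_0 · R_other/(R_1 + R_2).
I(R1) = 21.5 × 1.67/(87.9 + 1.67) = 21.5 × 0.01864 = 0.4009 A.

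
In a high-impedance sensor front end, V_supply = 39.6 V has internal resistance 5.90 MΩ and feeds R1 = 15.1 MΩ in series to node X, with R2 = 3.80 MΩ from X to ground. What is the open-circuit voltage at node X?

V_th ≈ 6.07 V

R1' = 5.90 + 15.1 = 21.00 MΩ (source resistance + R1).
V_th is the unloaded tap voltage: V_supply · R2/(R1'+R2) = 39.6 × 0.1532 = 6.068 V.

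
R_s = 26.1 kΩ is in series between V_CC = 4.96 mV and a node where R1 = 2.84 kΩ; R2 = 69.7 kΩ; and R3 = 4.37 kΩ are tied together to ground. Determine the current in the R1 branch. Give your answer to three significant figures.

Equivalent of the parallel group: R_p = 1.680 kΩ.
Node voltage V_A = V_CC · R_p/(R_s + R_p) = 4.96 × 0.06047 = 0.2999 mV.
I(R1) = V_A / R1 = 0.2999/2.84 = 0.1056 µA.

I ≈ 0.106 µA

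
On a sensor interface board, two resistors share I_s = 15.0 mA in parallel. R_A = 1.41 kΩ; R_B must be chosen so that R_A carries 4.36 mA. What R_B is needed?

R_B ≈ 0.578 kΩ

The fraction through R_A equals R_B/(R_A+R_B).
With f = 0.2907, R_B = R_A · f/(1−f) = 1.41 × 0.4098 = 0.5778 kΩ.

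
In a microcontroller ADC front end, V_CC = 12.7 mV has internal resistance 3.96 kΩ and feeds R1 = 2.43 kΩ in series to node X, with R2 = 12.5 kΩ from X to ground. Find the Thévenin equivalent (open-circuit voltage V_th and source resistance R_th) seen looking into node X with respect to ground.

R1' = 3.96 + 2.43 = 6.390 kΩ (source resistance + R1).
V_th is the unloaded tap voltage: V_CC · R2/(R1'+R2) = 12.7 × 0.6617 = 8.404 mV.
With V_CC suppressed (replaced by a short), R_th = R1' ‖ R2 = (6.390 × 12.5)/(6.390 + 12.5) = 4.228 kΩ.

V_th ≈ 8.40 mV, R_th ≈ 4.23 kΩ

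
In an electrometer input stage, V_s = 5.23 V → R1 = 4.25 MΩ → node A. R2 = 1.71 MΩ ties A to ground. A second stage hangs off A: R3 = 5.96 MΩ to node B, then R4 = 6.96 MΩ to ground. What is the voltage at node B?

V_B ≈ 0.739 V

The second stage (R3 + R4 = 12.92 MΩ) loads node A in parallel with R2.
Effective lower resistance at A: R2 ‖ 12.92 = 1.510 MΩ.
So V_A = 5.23 × 0.2622 = 1.371 V.
V_B = V_A × 0.5387 = 0.7386 V.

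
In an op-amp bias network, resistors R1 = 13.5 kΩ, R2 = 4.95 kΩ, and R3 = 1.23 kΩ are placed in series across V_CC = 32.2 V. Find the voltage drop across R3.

Series total: ΣR = 13.5 + 4.95 + 1.23 = 19.68 kΩ.
Voltage divider: V = V_CC · (1.230 / 19.68) = 32.2 × 0.06250 = 2.013 V.

V ≈ 2.01 V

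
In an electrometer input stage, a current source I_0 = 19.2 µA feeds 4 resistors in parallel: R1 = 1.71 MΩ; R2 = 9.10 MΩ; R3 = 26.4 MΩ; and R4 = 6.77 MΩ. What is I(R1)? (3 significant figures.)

ΣG = 1/1.71 + 1/9.10 + 1/26.4 + 1/6.77 = 0.8803.
By the current-divider rule, I = I_0 · G_k/ΣG = 19.2 × 0.6643 = 12.76 µA.

I ≈ 12.8 µA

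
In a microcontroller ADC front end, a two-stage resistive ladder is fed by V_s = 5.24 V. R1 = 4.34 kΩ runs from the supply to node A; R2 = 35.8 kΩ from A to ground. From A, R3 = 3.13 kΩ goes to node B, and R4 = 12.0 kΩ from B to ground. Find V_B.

V_B ≈ 2.95 V

Looking into the second stage from A: R3 + R4 = 15.13 kΩ appears in parallel with R2.
R2 ‖ (R3+R4) = 10.64 kΩ.
First divider: V_A = V_s · 10.64/(4.34 + 10.64) = 3.721 V.
Then the unloaded second divider: V_B = V_A × R4/(R3+R4) = 3.721 × 0.7931 = 2.952 V.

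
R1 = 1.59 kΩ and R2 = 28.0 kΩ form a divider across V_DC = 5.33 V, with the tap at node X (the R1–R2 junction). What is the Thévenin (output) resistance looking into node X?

R_th ≈ 1.50 kΩ

With V_DC suppressed (replaced by a short), R_th = R1 ‖ R2 = (1.590 × 28.0)/(1.590 + 28.0) = 1.505 kΩ.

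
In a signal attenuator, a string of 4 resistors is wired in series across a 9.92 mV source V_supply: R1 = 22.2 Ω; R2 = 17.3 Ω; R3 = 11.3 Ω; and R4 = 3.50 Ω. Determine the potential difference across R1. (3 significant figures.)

Series total: ΣR = 22.2 + 17.3 + 11.3 + 3.50 = 54.30 Ω.
By the voltage-divider rule, V = 9.92 × 22.20/54.30 = 4.056 mV.

V ≈ 4.06 mV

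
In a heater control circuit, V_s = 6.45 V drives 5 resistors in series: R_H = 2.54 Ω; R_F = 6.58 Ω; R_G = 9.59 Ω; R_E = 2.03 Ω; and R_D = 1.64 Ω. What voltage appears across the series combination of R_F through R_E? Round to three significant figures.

Total series resistance ΣR = 2.54 + 6.58 + 9.59 + 2.03 + 1.64 = 22.38 Ω.
R_{R_F..R_E} = 6.58 + 9.59 + 2.03 = 18.20 Ω.
By the voltage-divider rule, V = 6.45 × 18.20/22.38 = 5.245 V.

V ≈ 5.25 V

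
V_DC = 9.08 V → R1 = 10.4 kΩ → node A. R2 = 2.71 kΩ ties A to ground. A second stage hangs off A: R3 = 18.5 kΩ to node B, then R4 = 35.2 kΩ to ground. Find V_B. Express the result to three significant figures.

V_B ≈ 1.18 V

Node A sees R2 in parallel with the series input of stage 2, R3 + R4 = 53.70 kΩ.
Effective lower resistance at A: R2 ‖ 53.70 = 2.580 kΩ.
V_A = 9.08 × 2.580/(10.4 + 2.580) = 1.805 V.
Then the unloaded second divider: V_B = V_A × R4/(R3+R4) = 1.805 × 0.6555 = 1.183 V.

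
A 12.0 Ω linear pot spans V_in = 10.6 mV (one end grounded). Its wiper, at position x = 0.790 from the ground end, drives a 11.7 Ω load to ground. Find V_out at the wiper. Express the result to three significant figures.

V_out ≈ 7.16 mV

The pot divides into 2.520 Ω above the wiper and 9.480 Ω below.
(x·R_p) ‖ R_L = 5.237 Ω.
Loaded-divider output: V_out = 10.6 × 0.6751 = 7.156 mV.
(Unloaded: V_out = x·V_in = 8.37 mV.)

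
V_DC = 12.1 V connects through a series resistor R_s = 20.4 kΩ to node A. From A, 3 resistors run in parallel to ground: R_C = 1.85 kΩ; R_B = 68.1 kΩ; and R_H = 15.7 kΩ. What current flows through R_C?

Equivalent of the parallel group: R_p = 1.616 kΩ.
Node voltage V_A = V_DC · R_p/(R_s + R_p) = 12.1 × 0.07339 = 0.8880 V.
I(R_C) = V_A / R_C = 0.8880/1.85 = 0.4800 mA.
(Equivalently: I_total = 0.5496 mA, then current-divider fraction G_k/ΣG = 0.8734.)

I ≈ 0.480 mA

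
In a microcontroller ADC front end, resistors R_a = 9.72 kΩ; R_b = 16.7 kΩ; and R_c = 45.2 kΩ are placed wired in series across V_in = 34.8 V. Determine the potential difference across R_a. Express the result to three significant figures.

ΣR = 9.72 + 16.7 + 45.2 = 71.62 kΩ.
By the voltage-divider rule, V = 34.8 × 9.720/71.62 = 4.723 V.

V ≈ 4.72 V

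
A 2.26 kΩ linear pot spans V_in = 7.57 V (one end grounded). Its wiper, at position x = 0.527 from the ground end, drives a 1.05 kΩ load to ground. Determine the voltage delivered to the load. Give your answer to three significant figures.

The pot divides into 1.069 kΩ above the wiper and 1.191 kΩ below.
R_L loads the lower segment: effective lower R = 0.5580 kΩ.
V_out = 7.57 × 0.5580/(1.069 + 0.5580) = 2.596 V.
(Unloaded: V_out = x·V_in = 3.99 V.)

V_out ≈ 2.60 V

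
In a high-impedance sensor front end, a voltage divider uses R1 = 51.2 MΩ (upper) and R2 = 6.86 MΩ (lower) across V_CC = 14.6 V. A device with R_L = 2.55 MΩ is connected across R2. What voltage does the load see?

V_out ≈ 0.512 V

R2 ‖ R_L = (6.86 × 2.55)/(6.86 + 2.55) = 1.859 MΩ.
Voltage divider with the loaded lower leg: V_out = 14.6 × 1.859/(51.2 + 1.859) = 14.6 × 0.03504 = 0.5115 V.
(Unloaded it would be 1.73 V; the load pulls it down.)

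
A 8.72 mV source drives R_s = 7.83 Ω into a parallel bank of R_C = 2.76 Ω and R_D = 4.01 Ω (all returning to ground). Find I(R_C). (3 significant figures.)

Parallel bank: R_p = 1/(1/2.76 + 1/4.01) = 1.635 Ω.
Node voltage V_A = V_s · R_p/(R_s + R_p) = 8.72 × 0.1727 = 1.506 mV.
I(R_C) = V_A / R_C = 1.506/2.76 = 0.5457 mA.

I ≈ 0.546 mA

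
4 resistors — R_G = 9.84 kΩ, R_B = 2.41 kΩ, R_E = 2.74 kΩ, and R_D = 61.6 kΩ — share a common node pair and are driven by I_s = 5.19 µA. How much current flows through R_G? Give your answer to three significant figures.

I ≈ 0.588 µA

ΣG = 1/9.84 + 1/2.41 + 1/2.74 + 1/61.6 = 0.8978.
Current divider: I(R_G) = I_s · G_k/ΣG = 5.19 × (0.1016/0.8978) = 5.19 × 0.1132 = 0.5875 µA.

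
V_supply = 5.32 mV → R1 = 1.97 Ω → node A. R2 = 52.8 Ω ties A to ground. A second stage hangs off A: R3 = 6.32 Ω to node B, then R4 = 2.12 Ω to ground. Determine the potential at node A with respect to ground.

V_A ≈ 4.19 mV

Looking into the second stage from A: R3 + R4 = 8.440 Ω appears in parallel with R2.
R2 ‖ (R3+R4) = 7.277 Ω.
So V_A = 5.32 × 0.7870 = 4.187 mV.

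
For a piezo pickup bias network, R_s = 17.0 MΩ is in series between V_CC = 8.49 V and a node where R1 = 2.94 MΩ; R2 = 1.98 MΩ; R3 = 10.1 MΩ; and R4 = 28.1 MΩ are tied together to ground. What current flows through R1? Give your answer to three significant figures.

I ≈ 0.164 µA

Parallel bank: R_p = 1/(1/2.94 + 1/1.98 + 1/10.1 + 1/28.1) = 1.021 MΩ.
Node voltage V_A = V_CC · R_p/(R_s + R_p) = 8.49 × 0.05664 = 0.4808 V.
Branch current I = V_A/R1 = 0.4808/2.94 = 0.1636 µA.
(Check via current divider: I_total = 0.4711 µA; share G_k/ΣG = 0.3472 → same result.)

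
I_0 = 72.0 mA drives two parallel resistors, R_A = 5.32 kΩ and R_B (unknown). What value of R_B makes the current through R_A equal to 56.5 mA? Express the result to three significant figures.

Two-branch current divider: I_A = I_0 · R_B/(R_A + R_B).
56.5/72.0 = R_B/(R_A + R_B) → R_B = R_A · (0.7847)/(1 − 0.7847) = 5.32 × 3.645 = 19.39 kΩ.

R_B ≈ 19.4 kΩ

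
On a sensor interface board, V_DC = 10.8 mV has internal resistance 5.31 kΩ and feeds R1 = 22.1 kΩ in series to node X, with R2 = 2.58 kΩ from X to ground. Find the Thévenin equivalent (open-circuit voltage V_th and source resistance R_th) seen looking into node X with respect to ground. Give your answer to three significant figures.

R1' = 5.31 + 22.1 = 27.41 kΩ (source resistance + R1).
V_th is the unloaded tap voltage: V_DC · R2/(R1'+R2) = 10.8 × 0.08603 = 0.9291 mV.
Zeroing V_DC shorts the top of R1' to ground, so R_th = R1' ‖ R2 = 2.358 kΩ.

V_th ≈ 0.929 mV, R_th ≈ 2.36 kΩ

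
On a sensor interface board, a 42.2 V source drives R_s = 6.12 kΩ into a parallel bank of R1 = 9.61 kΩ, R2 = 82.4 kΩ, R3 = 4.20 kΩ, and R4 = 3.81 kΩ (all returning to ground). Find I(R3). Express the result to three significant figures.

Combine the parallel branches: R_p = (1/9.61 + 1/82.4 + 1/4.20 + 1/3.81)⁻¹ = 1.621 kΩ.
V_A by voltage divider: V_A = 42.2 × 1.621/(6.12 + 1.621) = 8.839 V.
Branch current I = V_A/R3 = 8.839/4.20 = 2.104 mA.

I ≈ 2.10 mA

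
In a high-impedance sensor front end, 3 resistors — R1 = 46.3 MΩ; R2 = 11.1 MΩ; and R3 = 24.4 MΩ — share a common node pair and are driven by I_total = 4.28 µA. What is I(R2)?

Conductances: ΣG = 1/46.3 + 1/11.1 + 1/24.4 = 0.1527 (1/MΩ).
By the current-divider rule, I = I_total · G_k/ΣG = 4.28 × 0.5901 = 2.526 µA.

I ≈ 2.53 µA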